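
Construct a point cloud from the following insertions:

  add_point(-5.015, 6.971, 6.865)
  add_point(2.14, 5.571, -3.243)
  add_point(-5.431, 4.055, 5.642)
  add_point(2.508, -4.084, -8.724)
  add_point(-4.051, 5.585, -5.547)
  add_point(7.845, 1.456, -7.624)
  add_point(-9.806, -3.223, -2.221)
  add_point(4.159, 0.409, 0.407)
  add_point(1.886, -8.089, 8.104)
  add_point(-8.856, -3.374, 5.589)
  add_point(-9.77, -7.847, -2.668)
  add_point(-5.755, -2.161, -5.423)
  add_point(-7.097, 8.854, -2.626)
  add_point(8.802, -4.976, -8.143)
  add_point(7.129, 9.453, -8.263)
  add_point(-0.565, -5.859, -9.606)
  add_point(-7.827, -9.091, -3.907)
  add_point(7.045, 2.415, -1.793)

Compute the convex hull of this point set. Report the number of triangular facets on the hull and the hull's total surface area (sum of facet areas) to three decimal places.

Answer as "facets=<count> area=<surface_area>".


facets=22 area=1104.081

Points on the hull: [0, 4, 6, 8, 9, 10, 11, 12, 13, 14, 15, 16, 17] (13 of 18).

Area of each hull facet:
  f1: (p15, p14, p13) → 69.1387
  f2: (p17, p14, p13) → 47.0222
  f3: (p17, p8, p13) → 75.8221
  f4: (p17, p0, p14) → 73.1766
  f5: (p17, p0, p8) → 107.9803
  f6: (p12, p0, p14) → 74.7451
  f7: (p9, p0, p8) → 66.6044
  f8: (p9, p12, p6) → 48.7089
  f9: (p9, p12, p0) → 54.9724
  f10: (p16, p8, p13) → 123.9400
  f11: (p16, p15, p13) → 34.5019
  f12: (p11, p12, p6) → 30.1336
  f13: (p4, p15, p14) → 76.6160
  f14: (p4, p12, p14) → 28.8852
  f15: (p4, p11, p15) → 28.6547
  f16: (p4, p11, p12) → 18.7229
  f17: (p10, p16, p15) → 9.5118
  f18: (p10, p11, p15) → 27.9642
  f19: (p10, p11, p6) → 12.1315
  f20: (p10, p9, p6) → 18.2264
  f21: (p10, p9, p8) → 56.4008
  f22: (p10, p16, p8) → 20.2219
Σ area = 1104.081

Euler characteristic 13−33+22 = 2 ✓


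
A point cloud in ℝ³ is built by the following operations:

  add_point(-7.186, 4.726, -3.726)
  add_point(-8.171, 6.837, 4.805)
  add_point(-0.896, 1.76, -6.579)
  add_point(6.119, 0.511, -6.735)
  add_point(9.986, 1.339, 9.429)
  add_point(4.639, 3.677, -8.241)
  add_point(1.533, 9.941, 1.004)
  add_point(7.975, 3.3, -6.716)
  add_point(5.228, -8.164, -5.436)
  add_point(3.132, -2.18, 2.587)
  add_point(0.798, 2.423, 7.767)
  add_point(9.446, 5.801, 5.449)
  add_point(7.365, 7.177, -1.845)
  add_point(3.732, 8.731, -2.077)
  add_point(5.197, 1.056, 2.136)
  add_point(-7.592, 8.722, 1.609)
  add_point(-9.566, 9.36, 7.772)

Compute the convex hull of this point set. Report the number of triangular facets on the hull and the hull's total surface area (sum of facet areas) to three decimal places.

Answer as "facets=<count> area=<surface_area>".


Hull vertices (15/17): indices [0, 1, 2, 4, 5, 6, 7, 8, 9, 10, 11, 12, 13, 15, 16].

Triangle areas on the boundary:
  f1: (p10, p4, p16) → 28.2305
  f2: (p1, p8, p16) → 17.0521
  f3: (p1, p0, p16) → 8.8558
  f4: (p1, p0, p8) → 74.7588
  f5: (p2, p5, p8) → 35.0775
  f6: (p2, p0, p8) → 29.8834
  f7: (p2, p0, p5) → 15.3902
  f8: (p9, p8, p4) → 42.7488
  f9: (p9, p10, p4) → 33.1906
  f10: (p9, p8, p16) → 60.7348
  f11: (p9, p10, p16) → 35.9292
  f12: (p15, p0, p16) → 11.9699
  f13: (p15, p6, p16) → 28.1062
  f14: (p13, p12, p6) → 6.3957
  f15: (p13, p15, p6) → 15.2135
  f16: (p13, p0, p5) → 45.9862
  f17: (p13, p15, p0) → 37.8733
  f18: (p11, p12, p6) → 27.0839
  f19: (p11, p4, p16) → 57.8635
  f20: (p11, p6, p16) → 58.7122
  f21: (p7, p5, p8) → 21.8142
  f22: (p7, p13, p5) → 14.6212
  f23: (p7, p13, p12) → 11.8585
  f24: (p7, p11, p12) → 19.2918
  f25: (p7, p8, p4) → 95.3216
  f26: (p7, p11, p4) → 32.3619
Σ area = 866.325

Check V−E+F: 15 − 39 + 26 = 2.

facets=26 area=866.325


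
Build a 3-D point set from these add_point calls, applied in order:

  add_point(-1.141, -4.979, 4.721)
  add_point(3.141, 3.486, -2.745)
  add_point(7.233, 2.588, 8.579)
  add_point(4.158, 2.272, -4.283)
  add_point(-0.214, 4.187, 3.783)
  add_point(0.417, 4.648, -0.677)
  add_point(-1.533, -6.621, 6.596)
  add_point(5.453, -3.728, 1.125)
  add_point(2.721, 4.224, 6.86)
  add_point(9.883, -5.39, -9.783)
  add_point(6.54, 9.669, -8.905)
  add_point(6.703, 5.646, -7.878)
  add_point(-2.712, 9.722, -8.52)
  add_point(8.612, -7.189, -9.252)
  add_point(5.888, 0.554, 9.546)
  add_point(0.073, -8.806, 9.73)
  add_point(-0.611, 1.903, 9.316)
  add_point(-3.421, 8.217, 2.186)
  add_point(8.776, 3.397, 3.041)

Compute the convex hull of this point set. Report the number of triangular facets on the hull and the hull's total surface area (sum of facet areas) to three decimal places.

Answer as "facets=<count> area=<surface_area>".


Points on the hull: [2, 6, 8, 9, 10, 12, 13, 14, 15, 16, 17, 18] (12 of 19).

Per-facet area ½‖(b−a)×(c−a)‖:
  f1: (p6, p12, p17) → 77.2880
  f2: (p16, p6, p17) → 41.7249
  f3: (p16, p6, p15) → 18.1336
  f4: (p14, p2, p9) → 26.3651
  f5: (p14, p16, p15) → 34.3741
  f6: (p14, p16, p2) → 8.2186
  f7: (p10, p12, p17) → 49.8837
  f8: (p10, p2, p17) → 101.2547
  f9: (p10, p12, p9) → 69.7176
  f10: (p13, p12, p9) → 21.7060
  f11: (p13, p6, p12) → 179.2127
  f12: (p13, p6, p15) → 35.5473
  f13: (p13, p14, p9) → 23.2366
  f14: (p13, p14, p15) → 109.8571
  f15: (p8, p2, p17) → 6.6145
  f16: (p8, p16, p17) → 20.6192
  f17: (p8, p16, p2) → 11.5770
  f18: (p18, p2, p9) → 31.1480
  f19: (p18, p10, p9) → 95.2506
  f20: (p18, p10, p2) → 20.6764
Σ area = 982.406

Euler: V−E+F = 12−30+20 = 2.

facets=20 area=982.406


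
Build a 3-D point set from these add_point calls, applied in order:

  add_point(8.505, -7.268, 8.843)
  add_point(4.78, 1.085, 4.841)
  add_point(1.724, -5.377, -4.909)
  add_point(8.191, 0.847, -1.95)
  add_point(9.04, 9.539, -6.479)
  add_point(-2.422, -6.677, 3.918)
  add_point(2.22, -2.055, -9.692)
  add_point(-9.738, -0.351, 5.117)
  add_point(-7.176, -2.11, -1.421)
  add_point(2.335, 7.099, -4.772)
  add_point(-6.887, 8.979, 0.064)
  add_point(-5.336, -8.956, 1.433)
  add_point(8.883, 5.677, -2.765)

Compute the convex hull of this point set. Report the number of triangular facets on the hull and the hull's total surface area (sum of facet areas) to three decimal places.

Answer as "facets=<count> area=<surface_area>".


facets=18 area=941.181

11 of the 13 inputs are extreme points: [0, 1, 2, 3, 4, 6, 7, 8, 10, 11, 12].

Area of each hull facet:
  f1: (p11, p0, p7) → 81.1053
  f2: (p10, p6, p4) → 109.4423
  f3: (p3, p0, p4) → 29.4126
  f4: (p3, p6, p4) → 50.1099
  f5: (p3, p6, p0) → 61.5356
  f6: (p2, p6, p0) → 29.2999
  f7: (p2, p11, p0) → 74.8789
  f8: (p2, p11, p6) → 18.8631
  f9: (p1, p10, p4) → 103.8311
  f10: (p1, p0, p7) → 69.8931
  f11: (p1, p10, p7) → 75.0731
  f12: (p8, p10, p7) → 37.9242
  f13: (p8, p10, p6) → 69.9050
  f14: (p8, p11, p7) → 27.6435
  f15: (p8, p11, p6) → 47.7130
  f16: (p12, p0, p4) → 1.6621
  f17: (p12, p1, p4) → 12.0185
  f18: (p12, p1, p0) → 40.8702
Σ area = 941.181

Check V−E+F: 11 − 27 + 18 = 2.


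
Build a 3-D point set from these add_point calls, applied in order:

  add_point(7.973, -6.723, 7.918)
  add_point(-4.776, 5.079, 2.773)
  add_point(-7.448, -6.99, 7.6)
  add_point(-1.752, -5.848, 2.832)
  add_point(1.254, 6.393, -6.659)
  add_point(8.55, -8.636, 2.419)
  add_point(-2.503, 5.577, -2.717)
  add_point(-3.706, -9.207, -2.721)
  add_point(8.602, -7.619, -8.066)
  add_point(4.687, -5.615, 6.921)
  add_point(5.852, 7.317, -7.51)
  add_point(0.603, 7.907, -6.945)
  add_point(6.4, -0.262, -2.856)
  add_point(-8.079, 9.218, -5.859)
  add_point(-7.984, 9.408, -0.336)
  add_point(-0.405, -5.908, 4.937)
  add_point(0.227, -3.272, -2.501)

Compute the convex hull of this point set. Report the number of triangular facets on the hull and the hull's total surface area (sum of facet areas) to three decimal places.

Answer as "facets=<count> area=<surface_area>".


facets=16 area=1050.212

Extreme-point indices: [0, 1, 2, 5, 7, 8, 10, 11, 13, 14] — 10 of 17 on the boundary.

Area of each hull facet:
  f1: (p7, p8, p13) → 129.6246
  f2: (p2, p7, p13) → 106.7737
  f3: (p5, p7, p8) → 64.9278
  f4: (p5, p10, p8) → 79.9136
  f5: (p5, p10, p0) → 54.3792
  f6: (p5, p2, p7) → 74.3739
  f7: (p5, p2, p0) → 45.0065
  f8: (p1, p2, p0) → 100.0856
  f9: (p1, p10, p0) → 132.5564
  f10: (p11, p8, p13) → 62.6318
  f11: (p11, p10, p13) → 0.9665
  f12: (p11, p10, p8) → 38.6079
  f13: (p14, p2, p13) → 46.0577
  f14: (p14, p1, p2) → 29.0303
  f15: (p14, p10, p13) → 38.9095
  f16: (p14, p1, p10) → 46.3668
Σ area = 1050.212

Check V−E+F: 10 − 24 + 16 = 2.


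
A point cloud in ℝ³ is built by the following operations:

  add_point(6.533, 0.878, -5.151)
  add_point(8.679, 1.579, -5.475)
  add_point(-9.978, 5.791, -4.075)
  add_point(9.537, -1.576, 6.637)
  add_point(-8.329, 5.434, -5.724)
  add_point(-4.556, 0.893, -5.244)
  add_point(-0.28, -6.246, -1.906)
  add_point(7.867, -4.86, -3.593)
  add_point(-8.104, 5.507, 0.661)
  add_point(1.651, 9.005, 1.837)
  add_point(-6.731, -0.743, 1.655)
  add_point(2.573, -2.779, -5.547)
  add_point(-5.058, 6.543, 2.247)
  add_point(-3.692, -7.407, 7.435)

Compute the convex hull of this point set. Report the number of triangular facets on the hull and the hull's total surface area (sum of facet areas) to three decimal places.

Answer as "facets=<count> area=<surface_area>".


Points on the hull: [1, 2, 3, 4, 5, 6, 7, 8, 9, 11, 12, 13] (12 of 14).

Per-facet area ½‖(b−a)×(c−a)‖:
  f1: (p7, p13, p3) → 76.9599
  f2: (p12, p9, p2) → 23.8541
  f3: (p12, p13, p3) → 102.8186
  f4: (p12, p9, p3) → 48.6940
  f5: (p6, p13, p2) → 78.1387
  f6: (p6, p7, p13) → 35.6775
  f7: (p4, p9, p2) → 15.2984
  f8: (p1, p9, p3) → 73.1010
  f9: (p1, p7, p3) → 36.7012
  f10: (p1, p4, p9) → 81.6224
  f11: (p8, p13, p2) → 32.0268
  f12: (p8, p12, p2) → 6.4761
  f13: (p8, p12, p13) → 26.7861
  f14: (p5, p6, p2) → 19.0977
  f15: (p5, p4, p2) → 6.0325
  f16: (p11, p1, p4) → 48.8347
  f17: (p11, p5, p4) → 9.6646
  f18: (p11, p1, p7) → 19.2908
  f19: (p11, p6, p7) → 17.3799
  f20: (p11, p5, p6) → 22.7820
Σ area = 781.237

Euler characteristic 12−30+20 = 2 ✓

facets=20 area=781.237


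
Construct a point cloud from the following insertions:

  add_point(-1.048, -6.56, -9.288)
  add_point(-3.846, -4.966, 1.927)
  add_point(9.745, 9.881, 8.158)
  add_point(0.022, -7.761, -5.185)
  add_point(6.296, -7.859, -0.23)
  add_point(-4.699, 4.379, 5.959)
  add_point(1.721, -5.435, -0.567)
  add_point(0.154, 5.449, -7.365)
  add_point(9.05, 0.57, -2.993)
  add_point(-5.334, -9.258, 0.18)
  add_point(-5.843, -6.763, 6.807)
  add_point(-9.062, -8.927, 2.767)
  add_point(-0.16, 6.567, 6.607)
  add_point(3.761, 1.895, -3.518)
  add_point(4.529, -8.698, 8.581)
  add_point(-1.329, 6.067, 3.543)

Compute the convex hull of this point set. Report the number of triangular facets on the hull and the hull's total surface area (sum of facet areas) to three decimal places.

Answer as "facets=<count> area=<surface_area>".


13 of the 16 inputs are extreme points: [0, 2, 3, 4, 5, 7, 8, 9, 10, 11, 12, 14, 15].

Triangle areas on the boundary:
  f1: (p7, p0, p11) → 89.3214
  f2: (p5, p7, p11) → 102.0579
  f3: (p9, p14, p11) → 28.5508
  f4: (p9, p0, p11) → 14.3184
  f5: (p8, p7, p2) → 80.1991
  f6: (p8, p7, p0) → 64.5578
  f7: (p10, p14, p2) → 102.8891
  f8: (p10, p14, p11) → 23.8115
  f9: (p10, p5, p11) → 28.9990
  f10: (p15, p7, p2) → 66.9882
  f11: (p15, p5, p7) → 19.4807
  f12: (p4, p9, p14) → 51.3547
  f13: (p4, p8, p0) → 53.9170
  f14: (p4, p14, p2) → 85.9288
  f15: (p4, p8, p2) → 62.8263
  f16: (p12, p15, p2) → 15.0284
  f17: (p12, p15, p5) → 7.3094
  f18: (p12, p10, p2) → 57.8492
  f19: (p12, p10, p5) → 24.5673
  f20: (p3, p9, p0) → 14.4294
  f21: (p3, p4, p0) → 11.2228
  f22: (p3, p4, p9) → 30.6992
Σ area = 1036.306

Euler: V−E+F = 13−33+22 = 2.

facets=22 area=1036.306


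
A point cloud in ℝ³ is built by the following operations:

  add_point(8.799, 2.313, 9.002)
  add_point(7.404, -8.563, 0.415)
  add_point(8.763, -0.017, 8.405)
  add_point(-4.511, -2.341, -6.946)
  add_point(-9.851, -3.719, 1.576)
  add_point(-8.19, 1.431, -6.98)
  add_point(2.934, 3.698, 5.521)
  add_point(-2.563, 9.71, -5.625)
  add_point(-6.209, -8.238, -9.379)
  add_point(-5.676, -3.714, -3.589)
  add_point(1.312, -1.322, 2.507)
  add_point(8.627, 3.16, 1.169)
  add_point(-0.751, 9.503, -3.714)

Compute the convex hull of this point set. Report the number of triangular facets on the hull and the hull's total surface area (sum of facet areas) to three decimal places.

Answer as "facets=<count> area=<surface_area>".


Points on the hull: [0, 1, 2, 4, 5, 6, 7, 8, 11, 12] (10 of 13).

Facet areas (half cross-product norm):
  f1: (p1, p8, p4) → 100.0974
  f2: (p6, p0, p4) → 35.9915
  f3: (p5, p7, p4) → 46.9747
  f4: (p5, p8, p4) → 49.7457
  f5: (p5, p8, p7) → 36.4739
  f6: (p2, p0, p4) → 23.3200
  f7: (p2, p1, p4) → 104.8844
  f8: (p11, p8, p7) → 134.4119
  f9: (p11, p1, p8) → 98.5345
  f10: (p11, p2, p0) → 9.3812
  f11: (p11, p2, p1) → 43.9158
  f12: (p12, p6, p0) → 25.5016
  f13: (p12, p11, p0) → 42.9972
  f14: (p12, p11, p7) → 8.6171
  f15: (p12, p7, p4) → 22.2474
  f16: (p12, p6, p4) → 85.7094
Σ area = 868.804

Euler characteristic 10−24+16 = 2 ✓

facets=16 area=868.804


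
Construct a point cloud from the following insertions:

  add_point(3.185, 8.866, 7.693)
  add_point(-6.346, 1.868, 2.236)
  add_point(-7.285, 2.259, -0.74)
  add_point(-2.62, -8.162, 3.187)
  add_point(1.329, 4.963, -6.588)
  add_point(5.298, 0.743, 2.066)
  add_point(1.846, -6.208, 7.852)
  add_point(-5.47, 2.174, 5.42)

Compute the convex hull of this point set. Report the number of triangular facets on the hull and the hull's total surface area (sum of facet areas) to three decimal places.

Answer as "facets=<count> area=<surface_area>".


facets=12 area=501.840

Extreme-point indices: [0, 1, 2, 3, 4, 5, 6, 7] — 8 of 8 on the boundary.

Triangle areas on the boundary:
  f1: (p4, p3, p2) → 64.7079
  f2: (p4, p3, p5) → 61.8155
  f3: (p4, p0, p2) → 75.0238
  f4: (p4, p0, p5) → 52.5307
  f5: (p7, p0, p2) → 32.7903
  f6: (p1, p3, p2) → 16.0954
  f7: (p1, p7, p2) → 1.1391
  f8: (p1, p7, p3) → 17.7395
  f9: (p6, p7, p3) → 35.8487
  f10: (p6, p7, p0) → 63.3068
  f11: (p6, p3, p5) → 32.6427
  f12: (p6, p0, p5) → 48.2000
Σ area = 501.840

Euler characteristic 8−18+12 = 2 ✓


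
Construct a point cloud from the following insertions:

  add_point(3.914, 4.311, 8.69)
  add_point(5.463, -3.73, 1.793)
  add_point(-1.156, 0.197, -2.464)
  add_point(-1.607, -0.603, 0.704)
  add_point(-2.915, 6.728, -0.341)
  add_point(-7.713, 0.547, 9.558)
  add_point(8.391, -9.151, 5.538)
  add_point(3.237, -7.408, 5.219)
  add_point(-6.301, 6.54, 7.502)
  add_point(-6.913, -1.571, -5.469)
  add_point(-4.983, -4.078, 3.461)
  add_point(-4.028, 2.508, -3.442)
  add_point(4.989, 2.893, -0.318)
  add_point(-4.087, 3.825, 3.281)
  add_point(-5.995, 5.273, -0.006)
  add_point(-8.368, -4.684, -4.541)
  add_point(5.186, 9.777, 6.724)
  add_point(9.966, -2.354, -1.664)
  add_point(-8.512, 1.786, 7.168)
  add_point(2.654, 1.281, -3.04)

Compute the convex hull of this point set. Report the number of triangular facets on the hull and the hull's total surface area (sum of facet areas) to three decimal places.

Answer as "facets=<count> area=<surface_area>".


16 of the 20 inputs are extreme points: [0, 4, 5, 6, 7, 8, 9, 10, 11, 12, 14, 15, 16, 17, 18, 19].

Facet areas (half cross-product norm):
  f1: (p6, p16, p17) → 77.3918
  f2: (p8, p5, p18) → 7.1866
  f3: (p4, p8, p16) → 45.7262
  f4: (p0, p6, p16) → 30.2588
  f5: (p0, p5, p6) → 89.0035
  f6: (p0, p8, p16) → 31.2769
  f7: (p0, p8, p5) → 34.1459
  f8: (p15, p6, p17) → 93.0060
  f9: (p15, p9, p17) → 29.3896
  f10: (p15, p5, p18) → 15.9471
  f11: (p19, p9, p17) → 28.6290
  f12: (p14, p4, p8) → 13.0164
  f13: (p14, p8, p18) → 19.6281
  f14: (p14, p15, p18) → 46.6429
  f15: (p14, p15, p9) → 12.9754
  f16: (p10, p15, p5) → 28.3477
  f17: (p11, p19, p9) → 16.7242
  f18: (p11, p19, p4) → 18.1335
  f19: (p11, p14, p9) → 11.4014
  f20: (p11, p14, p4) → 8.1096
  f21: (p12, p4, p16) → 41.4692
  f22: (p12, p19, p4) → 16.1325
  f23: (p12, p16, p17) → 28.5445
  f24: (p12, p19, p17) → 14.4598
  f25: (p7, p5, p6) → 17.6833
  f26: (p7, p10, p5) → 34.1360
  f27: (p7, p15, p6) → 24.8522
  f28: (p7, p10, p15) → 33.9530
Σ area = 868.171

Check V−E+F: 16 − 42 + 28 = 2.

facets=28 area=868.171


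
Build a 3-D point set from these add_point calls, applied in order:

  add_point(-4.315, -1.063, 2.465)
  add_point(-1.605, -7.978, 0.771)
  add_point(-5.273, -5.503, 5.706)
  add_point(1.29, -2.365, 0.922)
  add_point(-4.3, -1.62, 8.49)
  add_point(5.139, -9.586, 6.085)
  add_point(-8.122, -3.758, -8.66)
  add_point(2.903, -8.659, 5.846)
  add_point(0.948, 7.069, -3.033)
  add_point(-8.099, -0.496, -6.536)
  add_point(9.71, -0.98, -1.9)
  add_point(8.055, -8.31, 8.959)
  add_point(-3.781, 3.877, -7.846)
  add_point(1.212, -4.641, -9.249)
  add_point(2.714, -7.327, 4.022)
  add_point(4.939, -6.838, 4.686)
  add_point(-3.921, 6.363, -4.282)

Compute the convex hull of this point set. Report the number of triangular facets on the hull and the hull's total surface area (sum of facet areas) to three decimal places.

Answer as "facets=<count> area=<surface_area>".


Points on the hull: [1, 2, 4, 5, 6, 8, 9, 10, 11, 12, 13, 16] (12 of 17).

Per-facet area ½‖(b−a)×(c−a)‖:
  f1: (p11, p8, p10) → 73.6263
  f2: (p4, p11, p8) → 107.9369
  f3: (p16, p4, p8) → 38.0031
  f4: (p2, p4, p11) → 33.6840
  f5: (p12, p8, p10) → 43.3288
  f6: (p12, p13, p10) → 58.9187
  f7: (p12, p16, p8) → 10.6829
  f8: (p12, p13, p6) → 37.9379
  f9: (p1, p13, p6) → 49.2135
  f10: (p1, p2, p6) → 40.0229
  f11: (p5, p11, p10) → 27.0053
  f12: (p5, p13, p10) → 74.2042
  f13: (p5, p1, p13) → 43.4369
  f14: (p5, p2, p11) → 20.0900
  f15: (p5, p1, p2) → 28.9232
  f16: (p9, p16, p4) → 61.3103
  f17: (p9, p2, p6) → 25.8698
  f18: (p9, p2, p4) → 31.8065
  f19: (p9, p12, p6) → 10.7721
  f20: (p9, p12, p16) → 13.3697
Σ area = 830.143

Euler: V−E+F = 12−30+20 = 2.

facets=20 area=830.143


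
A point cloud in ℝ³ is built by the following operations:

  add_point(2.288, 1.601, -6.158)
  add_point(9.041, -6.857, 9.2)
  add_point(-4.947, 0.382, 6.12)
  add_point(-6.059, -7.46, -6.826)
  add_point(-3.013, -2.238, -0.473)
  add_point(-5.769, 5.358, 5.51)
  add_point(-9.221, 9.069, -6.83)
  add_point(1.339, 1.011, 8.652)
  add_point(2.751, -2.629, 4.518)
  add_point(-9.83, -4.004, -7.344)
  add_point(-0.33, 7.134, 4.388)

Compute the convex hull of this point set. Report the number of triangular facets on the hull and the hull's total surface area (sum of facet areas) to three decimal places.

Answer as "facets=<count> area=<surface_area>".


facets=14 area=825.000

Hull vertices (9/11): indices [0, 1, 2, 3, 5, 6, 7, 9, 10].

Per-facet area ½‖(b−a)×(c−a)‖:
  f1: (p5, p6, p9) → 85.0324
  f2: (p0, p6, p9) → 77.8079
  f3: (p0, p3, p9) → 31.7149
  f4: (p0, p3, p1) → 115.7961
  f5: (p2, p5, p9) → 37.7434
  f6: (p2, p3, p9) → 38.1634
  f7: (p2, p3, p1) → 121.7797
  f8: (p10, p5, p6) → 38.8820
  f9: (p10, p0, p6) → 77.3164
  f10: (p10, p0, p1) → 103.6625
  f11: (p7, p10, p1) → 27.7888
  f12: (p7, p10, p5) → 22.0456
  f13: (p7, p2, p1) → 30.0722
  f14: (p7, p2, p5) → 17.1947
Σ area = 825.000

Euler characteristic 9−21+14 = 2 ✓


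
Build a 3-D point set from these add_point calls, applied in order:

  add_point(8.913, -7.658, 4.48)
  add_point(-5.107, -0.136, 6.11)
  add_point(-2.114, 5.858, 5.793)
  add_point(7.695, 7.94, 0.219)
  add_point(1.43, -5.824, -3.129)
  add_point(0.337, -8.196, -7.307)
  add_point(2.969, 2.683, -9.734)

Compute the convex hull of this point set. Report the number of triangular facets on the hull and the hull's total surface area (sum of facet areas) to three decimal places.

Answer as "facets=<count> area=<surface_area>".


Hull vertices (6/7): indices [0, 1, 2, 3, 5, 6].

Triangle areas on the boundary:
  f1: (p5, p0, p1) → 106.0919
  f2: (p6, p5, p1) → 92.6789
  f3: (p6, p3, p0) → 97.5215
  f4: (p6, p5, p0) → 83.5302
  f5: (p2, p0, p1) → 53.6206
  f6: (p2, p3, p0) → 90.3430
  f7: (p2, p6, p1) → 55.8128
  f8: (p2, p6, p3) → 70.0224
Σ area = 649.621

Euler characteristic 6−12+8 = 2 ✓

facets=8 area=649.621


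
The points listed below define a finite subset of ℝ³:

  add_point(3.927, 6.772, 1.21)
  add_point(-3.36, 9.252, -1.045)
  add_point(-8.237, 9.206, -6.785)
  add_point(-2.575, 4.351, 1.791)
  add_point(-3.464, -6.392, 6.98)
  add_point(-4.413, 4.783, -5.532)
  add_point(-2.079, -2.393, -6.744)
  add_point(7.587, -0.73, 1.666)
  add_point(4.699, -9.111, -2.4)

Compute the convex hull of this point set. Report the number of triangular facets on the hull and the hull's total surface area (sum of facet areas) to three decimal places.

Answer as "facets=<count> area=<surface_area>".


Hull vertices (8/9): indices [0, 1, 2, 3, 4, 6, 7, 8].

Facet areas (half cross-product norm):
  f1: (p8, p4, p7) → 59.1913
  f2: (p0, p4, p7) → 56.4102
  f3: (p6, p8, p7) → 50.2335
  f4: (p6, p0, p2) → 81.9417
  f5: (p6, p0, p7) → 52.3223
  f6: (p6, p4, p2) → 92.3245
  f7: (p6, p8, p4) → 64.6782
  f8: (p1, p4, p2) → 62.3078
  f9: (p1, p0, p2) → 18.1010
  f10: (p3, p0, p4) → 37.8378
  f11: (p3, p1, p4) → 7.6230
  f12: (p3, p1, p0) → 19.4512
Σ area = 602.422

Euler: V−E+F = 8−18+12 = 2.

facets=12 area=602.422


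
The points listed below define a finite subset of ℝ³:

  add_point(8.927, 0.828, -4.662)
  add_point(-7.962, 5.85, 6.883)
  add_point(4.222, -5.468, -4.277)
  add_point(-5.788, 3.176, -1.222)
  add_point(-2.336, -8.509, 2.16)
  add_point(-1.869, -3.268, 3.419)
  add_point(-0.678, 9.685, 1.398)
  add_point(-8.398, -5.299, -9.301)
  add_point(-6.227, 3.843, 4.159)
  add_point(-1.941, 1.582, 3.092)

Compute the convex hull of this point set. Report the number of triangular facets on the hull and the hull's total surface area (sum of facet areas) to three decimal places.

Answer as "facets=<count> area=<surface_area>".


facets=14 area=660.220

Extreme-point indices: [0, 1, 2, 3, 4, 5, 6, 7, 9] — 9 of 10 on the boundary.

Area of each hull facet:
  f1: (p6, p0, p7) → 129.8559
  f2: (p1, p4, p7) → 106.9241
  f3: (p2, p0, p7) → 45.4110
  f4: (p2, p4, p7) → 60.8237
  f5: (p2, p4, p0) → 27.6026
  f6: (p3, p6, p7) → 26.4680
  f7: (p3, p1, p7) → 33.0211
  f8: (p3, p1, p6) → 35.6590
  f9: (p9, p6, p0) → 55.0179
  f10: (p9, p1, p6) → 33.1839
  f11: (p5, p1, p4) → 18.9781
  f12: (p5, p9, p1) → 17.5446
  f13: (p5, p4, p0) → 37.2405
  f14: (p5, p9, p0) → 32.4900
Σ area = 660.220

Euler: V−E+F = 9−21+14 = 2.


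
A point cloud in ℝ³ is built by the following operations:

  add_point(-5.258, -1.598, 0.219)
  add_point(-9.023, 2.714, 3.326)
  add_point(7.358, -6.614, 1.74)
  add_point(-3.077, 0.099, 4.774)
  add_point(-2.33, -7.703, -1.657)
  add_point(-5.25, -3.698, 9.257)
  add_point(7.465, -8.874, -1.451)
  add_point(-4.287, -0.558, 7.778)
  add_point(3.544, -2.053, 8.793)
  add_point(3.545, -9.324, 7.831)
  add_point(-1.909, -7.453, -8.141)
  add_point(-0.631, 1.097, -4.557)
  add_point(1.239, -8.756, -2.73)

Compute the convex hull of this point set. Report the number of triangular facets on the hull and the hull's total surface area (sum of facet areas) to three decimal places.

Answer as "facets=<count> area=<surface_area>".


facets=18 area=611.071

11 of the 13 inputs are extreme points: [1, 2, 4, 5, 6, 7, 8, 9, 10, 11, 12].

Per-facet area ½‖(b−a)×(c−a)‖:
  f1: (p11, p10, p1) → 52.0969
  f2: (p11, p10, p6) → 52.9758
  f3: (p12, p10, p6) → 15.3366
  f4: (p12, p9, p6) → 31.4452
  f5: (p8, p11, p1) → 76.7318
  f6: (p8, p5, p9) → 32.3451
  f7: (p4, p5, p9) → 54.5128
  f8: (p4, p12, p10) → 11.9054
  f9: (p4, p12, p9) → 20.9231
  f10: (p4, p10, p1) → 40.2317
  f11: (p4, p5, p1) → 55.2744
  f12: (p2, p11, p6) → 24.9494
  f13: (p2, p8, p11) → 57.9100
  f14: (p2, p9, p6) → 13.3632
  f15: (p2, p8, p9) → 27.3007
  f16: (p7, p5, p1) → 11.5741
  f17: (p7, p8, p1) → 17.7366
  f18: (p7, p8, p5) → 14.4586
Σ area = 611.071

Euler characteristic 11−27+18 = 2 ✓


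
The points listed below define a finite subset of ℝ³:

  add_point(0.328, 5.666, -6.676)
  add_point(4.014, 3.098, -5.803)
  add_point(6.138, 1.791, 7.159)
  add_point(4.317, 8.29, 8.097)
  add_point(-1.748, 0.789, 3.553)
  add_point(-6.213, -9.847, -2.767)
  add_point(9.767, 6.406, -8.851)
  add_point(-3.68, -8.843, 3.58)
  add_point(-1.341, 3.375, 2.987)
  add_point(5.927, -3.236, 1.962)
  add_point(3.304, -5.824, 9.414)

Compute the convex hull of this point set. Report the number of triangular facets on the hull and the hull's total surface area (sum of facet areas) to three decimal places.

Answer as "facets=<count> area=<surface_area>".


facets=16 area=760.881

Extreme-point indices: [0, 2, 3, 4, 5, 6, 7, 8, 9, 10] — 10 of 11 on the boundary.

Facet areas (half cross-product norm):
  f1: (p0, p6, p5) → 73.3355
  f2: (p0, p3, p6) → 75.3191
  f3: (p9, p6, p5) → 105.4042
  f4: (p9, p10, p5) → 60.3395
  f5: (p7, p10, p5) → 16.2065
  f6: (p7, p10, p3) → 64.8109
  f7: (p8, p0, p5) → 76.1539
  f8: (p8, p0, p3) → 43.3643
  f9: (p2, p10, p3) → 19.4909
  f10: (p2, p9, p10) → 27.3078
  f11: (p2, p3, p6) → 57.9485
  f12: (p2, p9, p6) → 54.0971
  f13: (p4, p7, p3) → 31.3961
  f14: (p4, p8, p3) → 10.5277
  f15: (p4, p7, p5) → 33.1554
  f16: (p4, p8, p5) → 12.0231
Σ area = 760.881

Euler: V−E+F = 10−24+16 = 2.


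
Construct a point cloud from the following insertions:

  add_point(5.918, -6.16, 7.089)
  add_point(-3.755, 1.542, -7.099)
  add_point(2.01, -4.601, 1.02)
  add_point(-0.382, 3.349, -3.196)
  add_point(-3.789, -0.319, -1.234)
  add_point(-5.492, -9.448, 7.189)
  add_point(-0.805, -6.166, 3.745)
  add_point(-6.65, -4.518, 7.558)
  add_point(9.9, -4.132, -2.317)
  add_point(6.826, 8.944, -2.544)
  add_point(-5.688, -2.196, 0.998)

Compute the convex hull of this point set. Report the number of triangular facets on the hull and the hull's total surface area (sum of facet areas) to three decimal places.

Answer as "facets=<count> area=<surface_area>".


facets=12 area=637.528

Hull vertices (8/11): indices [0, 1, 3, 5, 7, 8, 9, 10].

Facet areas (half cross-product norm):
  f1: (p1, p9, p8) → 86.3739
  f2: (p0, p9, p7) → 113.6678
  f3: (p0, p9, p8) → 69.4668
  f4: (p5, p1, p8) → 130.1577
  f5: (p5, p0, p7) → 30.1112
  f6: (p5, p0, p8) → 55.8518
  f7: (p3, p9, p7) → 53.3637
  f8: (p3, p1, p7) → 40.1064
  f9: (p3, p1, p9) → 16.8340
  f10: (p10, p1, p7) → 3.7894
  f11: (p10, p5, p7) → 17.3907
  f12: (p10, p5, p1) → 20.4148
Σ area = 637.528

Euler characteristic 8−18+12 = 2 ✓


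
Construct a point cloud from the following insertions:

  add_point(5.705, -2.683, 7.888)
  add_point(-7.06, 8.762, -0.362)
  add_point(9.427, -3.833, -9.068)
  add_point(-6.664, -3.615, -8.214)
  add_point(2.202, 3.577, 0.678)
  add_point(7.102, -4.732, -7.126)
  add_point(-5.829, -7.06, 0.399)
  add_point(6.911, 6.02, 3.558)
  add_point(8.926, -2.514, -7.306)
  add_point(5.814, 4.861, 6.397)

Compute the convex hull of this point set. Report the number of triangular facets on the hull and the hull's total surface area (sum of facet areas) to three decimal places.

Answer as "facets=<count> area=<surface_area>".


Points on the hull: [0, 1, 2, 3, 5, 6, 7, 9] (8 of 10).

Per-facet area ½‖(b−a)×(c−a)‖:
  f1: (p0, p6, p1) → 111.9590
  f2: (p3, p2, p1) → 117.8837
  f3: (p3, p6, p1) → 67.1621
  f4: (p7, p2, p1) → 119.5358
  f5: (p7, p0, p2) → 78.1514
  f6: (p5, p0, p2) → 18.5618
  f7: (p5, p0, p6) → 96.3633
  f8: (p5, p3, p2) → 16.4464
  f9: (p5, p3, p6) → 63.3233
  f10: (p9, p0, p1) → 54.6655
  f11: (p9, p7, p1) → 24.0416
  f12: (p9, p7, p0) → 10.6752
Σ area = 778.769

Euler characteristic 8−18+12 = 2 ✓

facets=12 area=778.769


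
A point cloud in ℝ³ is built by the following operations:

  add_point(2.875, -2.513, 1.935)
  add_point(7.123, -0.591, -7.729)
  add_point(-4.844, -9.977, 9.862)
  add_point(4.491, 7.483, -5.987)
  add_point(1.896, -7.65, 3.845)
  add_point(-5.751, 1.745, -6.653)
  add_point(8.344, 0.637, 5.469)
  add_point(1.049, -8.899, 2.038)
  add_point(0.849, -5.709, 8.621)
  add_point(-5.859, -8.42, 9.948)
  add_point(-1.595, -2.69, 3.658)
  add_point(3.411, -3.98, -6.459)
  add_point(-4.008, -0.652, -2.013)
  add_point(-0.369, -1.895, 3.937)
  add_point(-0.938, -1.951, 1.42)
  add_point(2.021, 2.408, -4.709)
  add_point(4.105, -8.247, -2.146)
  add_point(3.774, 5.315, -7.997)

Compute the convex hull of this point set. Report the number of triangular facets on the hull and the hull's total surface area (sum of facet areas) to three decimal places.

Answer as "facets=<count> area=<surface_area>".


facets=20 area=714.616

Points on the hull: [1, 2, 3, 4, 5, 6, 7, 8, 9, 11, 16, 17] (12 of 18).

Per-facet area ½‖(b−a)×(c−a)‖:
  f1: (p3, p6, p9) → 117.4620
  f2: (p5, p3, p9) → 111.8631
  f3: (p5, p17, p3) → 14.4346
  f4: (p2, p5, p9) → 16.6405
  f5: (p1, p16, p6) → 58.8436
  f6: (p1, p3, p6) → 55.7543
  f7: (p1, p17, p3) → 9.0824
  f8: (p1, p5, p17) → 34.4644
  f9: (p4, p16, p6) → 34.0687
  f10: (p11, p5, p16) → 28.9562
  f11: (p11, p1, p16) → 13.2366
  f12: (p11, p1, p5) → 27.0731
  f13: (p8, p4, p6) → 26.6082
  f14: (p8, p4, p2) → 18.9120
  f15: (p8, p6, p9) → 12.4546
  f16: (p8, p2, p9) → 6.7085
  f17: (p7, p4, p16) → 5.7849
  f18: (p7, p4, p2) → 10.9245
  f19: (p7, p5, p16) → 38.4158
  f20: (p7, p2, p5) → 72.9277
Σ area = 714.616

Euler characteristic 12−30+20 = 2 ✓


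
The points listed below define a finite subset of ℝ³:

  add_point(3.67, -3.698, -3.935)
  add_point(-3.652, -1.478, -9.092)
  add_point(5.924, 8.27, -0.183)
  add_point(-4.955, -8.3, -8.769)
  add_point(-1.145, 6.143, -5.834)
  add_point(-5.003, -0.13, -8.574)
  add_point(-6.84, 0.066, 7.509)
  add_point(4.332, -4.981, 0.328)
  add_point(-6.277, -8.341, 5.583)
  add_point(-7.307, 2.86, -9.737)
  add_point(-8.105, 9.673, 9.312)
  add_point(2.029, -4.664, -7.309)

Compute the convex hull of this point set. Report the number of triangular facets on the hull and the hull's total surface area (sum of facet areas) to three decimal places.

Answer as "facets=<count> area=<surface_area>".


facets=18 area=914.586

Points on the hull: [0, 1, 2, 3, 4, 6, 7, 8, 9, 10, 11] (11 of 12).

Facet areas (half cross-product norm):
  f1: (p9, p8, p10) → 159.6703
  f2: (p7, p2, p10) → 113.4327
  f3: (p4, p2, p10) → 76.0979
  f4: (p4, p9, p10) → 66.7091
  f5: (p4, p11, p2) → 52.6163
  f6: (p4, p11, p9) → 44.1201
  f7: (p3, p9, p8) → 82.2940
  f8: (p3, p7, p8) → 76.5452
  f9: (p3, p7, p11) → 29.1827
  f10: (p6, p8, p10) → 3.1829
  f11: (p6, p7, p10) → 58.9465
  f12: (p6, p7, p8) → 52.8362
  f13: (p0, p11, p2) → 20.3593
  f14: (p0, p7, p2) → 28.6579
  f15: (p0, p7, p11) → 5.0389
  f16: (p1, p11, p9) → 7.2350
  f17: (p1, p3, p9) → 15.3999
  f18: (p1, p3, p11) → 22.2615
Σ area = 914.586

Euler characteristic 11−27+18 = 2 ✓


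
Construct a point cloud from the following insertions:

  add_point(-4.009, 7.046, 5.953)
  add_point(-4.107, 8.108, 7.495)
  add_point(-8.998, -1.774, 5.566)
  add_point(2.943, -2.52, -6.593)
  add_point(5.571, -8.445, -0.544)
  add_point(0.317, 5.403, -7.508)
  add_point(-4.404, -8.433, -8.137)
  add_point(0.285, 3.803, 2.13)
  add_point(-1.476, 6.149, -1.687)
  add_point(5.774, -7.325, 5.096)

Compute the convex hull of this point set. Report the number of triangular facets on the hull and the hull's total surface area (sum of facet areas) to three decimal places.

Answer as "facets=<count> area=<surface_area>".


Extreme-point indices: [1, 2, 3, 4, 5, 6, 7, 9] — 8 of 10 on the boundary.

Facet areas (half cross-product norm):
  f1: (p1, p9, p2) → 87.9743
  f2: (p6, p9, p2) → 112.6207
  f3: (p5, p1, p2) → 87.1978
  f4: (p5, p6, p2) → 109.5076
  f5: (p5, p3, p6) → 37.9331
  f6: (p4, p6, p9) → 28.2505
  f7: (p4, p3, p6) → 42.2423
  f8: (p4, p5, p9) → 45.4179
  f9: (p4, p5, p3) → 22.4503
  f10: (p7, p1, p9) → 43.8559
  f11: (p7, p5, p9) → 57.8787
  f12: (p7, p5, p1) → 32.9250
Σ area = 708.254

Euler: V−E+F = 8−18+12 = 2.

facets=12 area=708.254


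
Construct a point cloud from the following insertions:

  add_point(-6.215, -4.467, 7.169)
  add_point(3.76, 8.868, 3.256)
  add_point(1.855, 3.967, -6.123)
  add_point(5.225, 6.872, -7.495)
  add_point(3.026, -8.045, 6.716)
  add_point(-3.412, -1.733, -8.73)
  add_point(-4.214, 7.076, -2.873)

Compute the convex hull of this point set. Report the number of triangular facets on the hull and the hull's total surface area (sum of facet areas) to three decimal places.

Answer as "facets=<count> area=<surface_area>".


facets=8 area=624.514

Hull vertices (6/7): indices [0, 1, 3, 4, 5, 6].

Area of each hull facet:
  f1: (p5, p4, p0) → 80.3725
  f2: (p5, p4, p3) → 109.1095
  f3: (p1, p4, p0) → 81.6367
  f4: (p1, p4, p3) → 95.2872
  f5: (p6, p5, p3) → 52.6985
  f6: (p6, p1, p3) → 48.3806
  f7: (p6, p5, p0) → 79.2042
  f8: (p6, p1, p0) → 77.8244
Σ area = 624.514

Euler: V−E+F = 6−12+8 = 2.


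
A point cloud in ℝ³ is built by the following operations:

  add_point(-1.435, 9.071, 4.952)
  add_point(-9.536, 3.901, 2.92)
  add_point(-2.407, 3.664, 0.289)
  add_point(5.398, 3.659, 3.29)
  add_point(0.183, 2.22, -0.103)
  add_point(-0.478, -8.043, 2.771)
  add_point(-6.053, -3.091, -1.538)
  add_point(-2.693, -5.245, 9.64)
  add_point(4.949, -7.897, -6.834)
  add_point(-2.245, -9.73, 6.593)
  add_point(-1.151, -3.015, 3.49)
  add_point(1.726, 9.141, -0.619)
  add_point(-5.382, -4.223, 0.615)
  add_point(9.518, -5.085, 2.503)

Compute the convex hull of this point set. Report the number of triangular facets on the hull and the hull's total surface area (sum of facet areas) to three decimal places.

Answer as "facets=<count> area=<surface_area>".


Extreme-point indices: [0, 1, 3, 6, 7, 8, 9, 11, 12, 13] — 10 of 14 on the boundary.

Area of each hull facet:
  f1: (p8, p11, p13) → 88.0723
  f2: (p6, p11, p1) → 57.3518
  f3: (p6, p8, p11) → 94.6671
  f4: (p0, p11, p1) → 30.5959
  f5: (p0, p7, p1) → 64.1686
  f6: (p9, p7, p13) → 36.1245
  f7: (p9, p8, p13) → 70.1220
  f8: (p9, p6, p8) → 71.6333
  f9: (p9, p7, p1) → 34.0639
  f10: (p3, p7, p13) → 62.9359
  f11: (p3, p0, p7) → 59.7098
  f12: (p3, p11, p13) → 21.9847
  f13: (p3, p0, p11) → 23.9897
  f14: (p12, p6, p1) → 11.3427
  f15: (p12, p9, p1) → 34.5960
  f16: (p12, p9, p6) → 2.8916
Σ area = 764.250

Euler characteristic 10−24+16 = 2 ✓

facets=16 area=764.250


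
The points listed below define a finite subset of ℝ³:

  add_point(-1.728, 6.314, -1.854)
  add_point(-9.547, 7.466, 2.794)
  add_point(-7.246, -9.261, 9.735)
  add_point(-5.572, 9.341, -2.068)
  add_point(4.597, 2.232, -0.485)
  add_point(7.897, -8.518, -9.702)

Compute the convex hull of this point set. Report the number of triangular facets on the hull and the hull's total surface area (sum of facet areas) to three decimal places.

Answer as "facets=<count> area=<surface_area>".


facets=6 area=680.330

5 of the 6 inputs are extreme points: [1, 2, 3, 4, 5].

Facet areas (half cross-product norm):
  f1: (p2, p5, p1) → 217.8623
  f2: (p3, p5, p1) → 71.9860
  f3: (p4, p2, p1) → 132.2019
  f4: (p4, p3, p1) → 39.8254
  f5: (p4, p2, p5) → 141.0334
  f6: (p4, p3, p5) → 77.4207
Σ area = 680.330

Euler characteristic 5−9+6 = 2 ✓


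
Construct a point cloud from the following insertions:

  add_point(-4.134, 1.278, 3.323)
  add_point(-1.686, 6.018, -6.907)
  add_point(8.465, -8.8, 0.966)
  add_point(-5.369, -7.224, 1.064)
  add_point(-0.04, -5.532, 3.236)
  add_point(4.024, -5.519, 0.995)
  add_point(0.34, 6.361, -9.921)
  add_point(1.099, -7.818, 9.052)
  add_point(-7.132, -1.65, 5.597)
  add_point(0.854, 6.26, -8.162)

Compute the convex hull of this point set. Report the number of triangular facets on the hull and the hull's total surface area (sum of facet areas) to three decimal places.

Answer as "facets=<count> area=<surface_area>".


facets=12 area=541.632

Points on the hull: [0, 1, 2, 3, 6, 7, 8, 9] (8 of 10).

Area of each hull facet:
  f1: (p3, p6, p2) → 124.5532
  f2: (p3, p7, p8) → 36.5330
  f3: (p3, p7, p2) → 55.9373
  f4: (p0, p7, p8) → 25.8590
  f5: (p1, p0, p8) → 16.1819
  f6: (p1, p3, p8) → 56.6637
  f7: (p1, p3, p6) → 22.7003
  f8: (p9, p6, p2) → 13.9462
  f9: (p9, p7, p2) → 105.3332
  f10: (p9, p0, p7) → 68.4330
  f11: (p9, p1, p6) → 2.5679
  f12: (p9, p1, p0) → 12.9234
Σ area = 541.632

Check V−E+F: 8 − 18 + 12 = 2.


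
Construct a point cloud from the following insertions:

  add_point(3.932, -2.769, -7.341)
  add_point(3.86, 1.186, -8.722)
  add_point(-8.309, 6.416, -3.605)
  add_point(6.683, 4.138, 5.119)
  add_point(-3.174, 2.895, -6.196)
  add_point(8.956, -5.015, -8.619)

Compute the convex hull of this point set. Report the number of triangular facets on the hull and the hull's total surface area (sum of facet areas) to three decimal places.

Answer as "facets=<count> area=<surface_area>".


Extreme-point indices: [0, 1, 2, 3, 4, 5] — 6 of 6 on the boundary.

Facet areas (half cross-product norm):
  f1: (p1, p3, p2) → 99.1140
  f2: (p1, p3, p5) → 57.9056
  f3: (p4, p1, p2) → 8.7072
  f4: (p0, p3, p2) → 107.7275
  f5: (p0, p3, p5) → 40.0292
  f6: (p0, p4, p2) → 8.4685
  f7: (p0, p1, p5) → 11.2290
  f8: (p0, p4, p1) → 15.9496
Σ area = 349.131

Check V−E+F: 6 − 12 + 8 = 2.

facets=8 area=349.131


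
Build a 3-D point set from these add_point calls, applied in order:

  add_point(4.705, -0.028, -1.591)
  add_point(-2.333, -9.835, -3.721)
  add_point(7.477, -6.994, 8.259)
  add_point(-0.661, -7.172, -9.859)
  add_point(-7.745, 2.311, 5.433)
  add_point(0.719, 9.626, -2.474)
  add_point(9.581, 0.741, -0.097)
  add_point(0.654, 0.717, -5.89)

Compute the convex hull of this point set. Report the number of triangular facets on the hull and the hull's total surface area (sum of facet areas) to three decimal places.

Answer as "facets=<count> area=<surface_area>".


Points on the hull: [1, 2, 3, 4, 5, 6] (6 of 8).

Area of each hull facet:
  f1: (p2, p1, p4) → 118.6287
  f2: (p5, p2, p4) → 122.2249
  f3: (p5, p2, p6) → 65.1543
  f4: (p3, p5, p6) → 101.1997
  f5: (p3, p2, p6) → 93.8565
  f6: (p3, p2, p1) → 48.2973
  f7: (p3, p1, p4) → 53.1822
  f8: (p3, p5, p4) → 120.1527
Σ area = 722.696

Euler: V−E+F = 6−12+8 = 2.

facets=8 area=722.696


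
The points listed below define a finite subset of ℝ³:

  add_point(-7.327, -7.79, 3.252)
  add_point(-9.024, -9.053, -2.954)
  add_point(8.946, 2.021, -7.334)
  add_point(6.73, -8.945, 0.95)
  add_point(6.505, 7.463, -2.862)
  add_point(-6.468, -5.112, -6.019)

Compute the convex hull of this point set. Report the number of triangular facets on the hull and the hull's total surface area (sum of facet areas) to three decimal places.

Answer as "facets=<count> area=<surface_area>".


facets=8 area=532.214

6 of the 6 inputs are extreme points: [0, 1, 2, 3, 4, 5].

Triangle areas on the boundary:
  f1: (p3, p0, p1) → 46.6746
  f2: (p3, p4, p2) → 51.1682
  f3: (p3, p0, p4) → 120.1917
  f4: (p5, p4, p2) → 63.4532
  f5: (p5, p3, p1) → 43.1923
  f6: (p5, p3, p2) → 101.2937
  f7: (p5, p0, p1) → 17.7354
  f8: (p5, p0, p4) → 88.5051
Σ area = 532.214

Check V−E+F: 6 − 12 + 8 = 2.


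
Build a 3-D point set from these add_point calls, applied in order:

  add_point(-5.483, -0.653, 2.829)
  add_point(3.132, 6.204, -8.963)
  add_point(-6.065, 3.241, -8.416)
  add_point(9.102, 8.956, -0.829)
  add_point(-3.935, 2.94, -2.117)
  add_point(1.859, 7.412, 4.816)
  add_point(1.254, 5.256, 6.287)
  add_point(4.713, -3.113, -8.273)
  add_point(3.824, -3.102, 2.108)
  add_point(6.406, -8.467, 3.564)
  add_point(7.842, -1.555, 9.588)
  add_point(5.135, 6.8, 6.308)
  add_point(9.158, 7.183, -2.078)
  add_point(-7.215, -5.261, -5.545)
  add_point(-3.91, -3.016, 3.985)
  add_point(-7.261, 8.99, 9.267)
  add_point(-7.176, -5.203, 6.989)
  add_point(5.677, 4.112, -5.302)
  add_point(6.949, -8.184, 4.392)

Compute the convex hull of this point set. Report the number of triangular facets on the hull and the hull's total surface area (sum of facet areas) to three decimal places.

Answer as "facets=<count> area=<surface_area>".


facets=20 area=1165.655

12 of the 19 inputs are extreme points: [1, 2, 3, 7, 9, 10, 11, 12, 13, 15, 16, 18].

Per-facet area ½‖(b−a)×(c−a)‖:
  f1: (p16, p13, p15) → 88.8838
  f2: (p16, p13, p9) → 87.5848
  f3: (p16, p10, p15) → 109.0500
  f4: (p2, p1, p15) → 90.1442
  f5: (p2, p13, p15) → 84.2688
  f6: (p7, p13, p9) → 80.5199
  f7: (p7, p2, p1) → 45.3558
  f8: (p7, p2, p13) → 52.5525
  f9: (p7, p1, p12) → 43.5191
  f10: (p11, p10, p15) → 56.8336
  f11: (p18, p10, p12) → 61.9735
  f12: (p18, p7, p12) → 86.6907
  f13: (p18, p7, p9) → 4.9320
  f14: (p18, p16, p9) → 7.1816
  f15: (p18, p16, p10) → 61.2544
  f16: (p3, p10, p12) → 15.8694
  f17: (p3, p11, p10) → 36.4937
  f18: (p3, p11, p15) → 43.6644
  f19: (p3, p1, p15) → 100.2430
  f20: (p3, p1, p12) → 8.6397
Σ area = 1165.655

Euler: V−E+F = 12−30+20 = 2.
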